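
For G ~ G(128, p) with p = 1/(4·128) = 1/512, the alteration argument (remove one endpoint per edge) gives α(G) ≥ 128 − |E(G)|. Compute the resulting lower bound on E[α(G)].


E[|E(G)|] = C(128, 2)·p = 8128 · (1/512) = 127/8.
E[α(G)] ≥ n − E[|E(G)|] = 128 − 127/8 = 897/8.
Numerically: ≈ 112.125000.
(This is only a lower bound; the true E[α(G)] may be larger.)

E[α(G)] ≥ 897/8 ≈ 112.125000.


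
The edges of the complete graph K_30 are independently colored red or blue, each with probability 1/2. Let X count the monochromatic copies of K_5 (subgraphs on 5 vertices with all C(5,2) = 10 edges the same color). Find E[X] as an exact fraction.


Let X = Σ_S X_S over the C(30, 5) = 142506 subsets S of size 5, where X_S = 1 if the K_5 on S is monochromatic.
For a fixed S, the K_5 on S has C(5, 2) = 10 edges. P[all 10 edges red] = (1/2)^10, and likewise for blue, so P[monochromatic] = 2·(1/2)^10 = 2^{1 − 10} = 1/512.
By linearity: E[X] = C(30, 5) · 2^{1 − 10} = 142506 · 1/512 = 71253/256.
Numerically: E[X] ≈ 278.33203.

E[X] = C(30,5)·2^(1−C(5,2)) = 71253/256 ≈ 278.33203.


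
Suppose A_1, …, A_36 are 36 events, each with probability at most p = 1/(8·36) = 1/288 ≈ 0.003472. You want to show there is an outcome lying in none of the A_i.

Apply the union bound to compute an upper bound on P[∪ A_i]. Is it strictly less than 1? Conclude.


Union bound: P[∪_{i=1}^{36} A_i] ≤ Σ_i P[A_i] ≤ 36·p = 36·(1/288) = 1/8.
Numerically: 1/8 ≈ 0.125000.
Is 1/8 < 1? YES.
Since P[∪ A_i] ≤ 1/8 < 1, the complement has P[∩ A_i^c] ≥ 1 − 1/8 = 7/8 > 0, so some outcome avoids every A_i.

36·p = 1/8 ≈ 0.125000; existence CERTIFIED by the union bound.


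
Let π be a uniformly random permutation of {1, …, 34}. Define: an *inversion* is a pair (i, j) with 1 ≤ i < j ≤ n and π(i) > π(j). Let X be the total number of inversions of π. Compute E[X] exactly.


Write X = Σ X_I over the C(34, 2) = 561 pairs i < j, with X_I the indicator of one inversion.
There are 561 indicators.
For each fixed pair i < j, the values π(i) and π(j) are two distinct elements of {1, …, 34} in uniformly random order; by symmetry P[π(i) > π(j)] = 1/2.
By linearity: E[X] = 561 · (1/2) = C(34, 2) · (1/2) = 561/2 = 561/2 ≈ 280.500000.

E[X] = 561/2 = 280.500000.


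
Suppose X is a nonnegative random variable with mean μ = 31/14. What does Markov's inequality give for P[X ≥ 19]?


μ = E[X] = 31/14, a = 19.
Markov: P[X ≥ 19] ≤ μ/a = (31/14)/19 = 31/266.
Numerically: ≈ 0.11654.
(Since a = 19 > μ = 2.21429, the bound 31/266 is < 1 and informative.)

P[X ≥ 19] ≤ 31/266 ≈ 0.11654.


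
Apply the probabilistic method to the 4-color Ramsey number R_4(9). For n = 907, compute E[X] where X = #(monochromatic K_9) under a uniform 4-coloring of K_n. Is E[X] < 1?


E[X] = C(907, 9) · 4^{1 − 36} = 1100045734961417331175 · 4^{−35} = 1100045734961417331175/1180591620717411303424.
As a reduced fraction: E[X] = 1100045734961417331175/1180591620717411303424 ≈ 0.93177.
Is E[X] < 1? YES.
Since E[X] < 1, there exists a 4-coloring of K_{907} with no monochromatic K_9; hence R_4(9) > 907.

E[X] = 1100045734961417331175/1180591620717411303424 ≈ 0.93177; E[X] < 1, so R_4(9) > 907.


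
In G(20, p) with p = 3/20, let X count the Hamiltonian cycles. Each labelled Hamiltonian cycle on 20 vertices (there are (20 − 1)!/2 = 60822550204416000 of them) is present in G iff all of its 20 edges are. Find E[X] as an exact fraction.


K_20 has (20 − 1)!/2 = 60822550204416000 labelled Hamiltonian cycles.
For each such Hamiltonian cycle H, let X_H = 1 if all 20 edges of H are present in G. Then P[X_H = 1] = p^{20} = (3/20)^{20} = 3486784401/104857600000000000000000000.
By linearity: E[X] = Σ_H E[X_H] = 60822550204416000 · p^{20} = 60822550204416000 · 3486784401/104857600000000000000000000 = 51776152168407487821/25600000000000000000.
Numerically: E[X] ≈ 2.02251.

E[X] = 60822550204416000 · (3/20)^{20} = 51776152168407487821/25600000000000000000 ≈ 2.02251.


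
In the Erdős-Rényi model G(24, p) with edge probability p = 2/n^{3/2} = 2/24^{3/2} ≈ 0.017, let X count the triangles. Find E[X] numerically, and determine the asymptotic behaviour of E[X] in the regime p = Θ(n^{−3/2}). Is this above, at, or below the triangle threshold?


Number of potential triangles: C(24, 3) = 2024.
Each occurs with probability p³ ≈ (0.017)³ ≈ 4.92197e-06.
By linearity: E[X] = C(24, 3)·p³ ≈ 2024 · 4.92197e-06 ≈ 0.010.
Since α = 3/2 > 1, p = c/n^{3/2} = o(1/n) is below the triangle threshold p ~ 1/n. Asymptotically E[X] ~ (c³/6)·n^{3(1−α)} = (2³/6)·n^{-1.5} → 0, so by Markov's inequality G has no triangles w.h.p.

E[X] ≈ 0.010; in regime p = Θ(1/n^{3/2}) E[X] tends to 0 (below the triangle threshold p ~ 1/n).


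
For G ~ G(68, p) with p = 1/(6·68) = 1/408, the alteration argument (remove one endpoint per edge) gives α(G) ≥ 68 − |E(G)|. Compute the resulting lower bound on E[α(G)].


E[|E(G)|] = C(68, 2)·p = 2278 · (1/408) = 67/12.
E[α(G)] ≥ n − E[|E(G)|] = 68 − 67/12 = 749/12.
Numerically: ≈ 62.416667.
(This is only a lower bound; the true E[α(G)] may be larger.)

E[α(G)] ≥ 749/12 ≈ 62.416667.


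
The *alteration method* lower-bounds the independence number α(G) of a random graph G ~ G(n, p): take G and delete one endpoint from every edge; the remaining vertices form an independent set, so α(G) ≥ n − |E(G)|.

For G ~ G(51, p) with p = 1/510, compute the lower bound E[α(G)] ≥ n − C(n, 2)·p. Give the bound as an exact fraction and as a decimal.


E[|E(G)|] = C(51, 2)·p = 1275 · (1/510) = 5/2.
E[α(G)] ≥ n − E[|E(G)|] = 51 − 5/2 = 97/2.
Numerically: ≈ 48.500.
(This is only a lower bound; the true E[α(G)] may be larger.)

E[α(G)] ≥ 97/2 ≈ 48.500.


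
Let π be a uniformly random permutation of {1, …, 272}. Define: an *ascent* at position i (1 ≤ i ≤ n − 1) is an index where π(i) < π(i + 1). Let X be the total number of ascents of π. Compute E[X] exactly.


Write X = Σ X_I over i = 1, …, 271, with X_I the indicator of one ascent.
There are 271 indicators.
For each fixed i, the pair (π(i), π(i+1)) is a uniformly random ordered pair of distinct values from {1, …, 272}; by symmetry P[π(i) < π(i+1)] = 1/2.
By linearity: E[X] = 271 · (1/2) = (272 − 1) · (1/2) = 271/2 ≈ 135.500000.

E[X] = 271/2 = 135.500000.


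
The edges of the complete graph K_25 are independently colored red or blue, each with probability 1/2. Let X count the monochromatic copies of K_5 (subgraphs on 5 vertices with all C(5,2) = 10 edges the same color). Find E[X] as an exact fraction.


Let X = Σ_S X_S over the C(25, 5) = 53130 subsets S of size 5, where X_S = 1 if the K_5 on S is monochromatic.
For a fixed S, the K_5 on S has C(5, 2) = 10 edges. P[all 10 edges red] = (1/2)^10, and likewise for blue, so P[monochromatic] = 2·(1/2)^10 = 2^{1 − 10} = 1/512.
Summing: E[X] = C(25, 5) · 2^{1 − 10} = 53130 · 1/512 = 26565/256.
Numerically: E[X] ≈ 103.7695.

E[X] = C(25,5)·2^(1−C(5,2)) = 26565/256 ≈ 103.7695.


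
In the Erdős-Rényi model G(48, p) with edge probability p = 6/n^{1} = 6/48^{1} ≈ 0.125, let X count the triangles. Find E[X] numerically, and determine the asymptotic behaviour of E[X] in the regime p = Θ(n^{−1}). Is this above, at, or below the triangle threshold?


Number of potential triangles: C(48, 3) = 17296.
Each occurs with probability p³ ≈ (0.125)³ ≈ 1.95312e-03.
By linearity: E[X] = C(48, 3)·p³ ≈ 17296 · 1.95312e-03 ≈ 33.781.
Here α = 1, so p = 6/n is exactly at the triangle threshold p ~ 1/n. Asymptotically E[X] → c³/6 = 6³/6 = 36 ≈ 36.000, a bounded constant. In this regime the triangle count is asymptotically Poisson(c³/6).

E[X] ≈ 33.781; in regime p = Θ(1/n^{1}) E[X] stays bounded (at the triangle threshold p ~ 1/n).


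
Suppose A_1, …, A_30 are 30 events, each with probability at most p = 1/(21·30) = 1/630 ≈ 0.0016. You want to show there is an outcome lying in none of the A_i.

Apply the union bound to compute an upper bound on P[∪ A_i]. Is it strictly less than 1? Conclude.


Union bound: P[∪_{i=1}^{30} A_i] ≤ Σ_i P[A_i] ≤ 30·p = 30·(1/630) = 1/21.
Numerically: 1/21 ≈ 0.0476.
Is 1/21 < 1? YES.
Since P[∪ A_i] ≤ 1/21 < 1, the complement has P[∩ A_i^c] ≥ 1 − 1/21 = 20/21 > 0, so some outcome avoids every A_i.

30·p = 1/21 ≈ 0.0476; existence CERTIFIED by the union bound.


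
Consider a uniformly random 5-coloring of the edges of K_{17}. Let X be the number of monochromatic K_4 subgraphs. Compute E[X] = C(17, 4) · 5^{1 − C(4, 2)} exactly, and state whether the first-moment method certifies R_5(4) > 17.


E[X] = C(17, 4) · 5^{1 − 6} = 2380 · 5^{−5} = 2380/3125.
As a reduced fraction: E[X] = 476/625 ≈ 0.76160.
Is E[X] < 1? YES.
Since E[X] < 1, there exists a 5-coloring of K_{17} with no monochromatic K_4; hence R_5(4) > 17.

E[X] = 476/625 ≈ 0.76160; E[X] < 1, so R_5(4) > 17.


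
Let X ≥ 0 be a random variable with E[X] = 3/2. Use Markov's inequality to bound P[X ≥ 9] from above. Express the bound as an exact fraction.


μ = E[X] = 3/2, a = 9.
Markov: P[X ≥ 9] ≤ μ/a = (3/2)/9 = 1/6.
Numerically: ≈ 0.1667.
(Since a = 9 > μ = 1.5000, the bound 1/6 is < 1 and informative.)

P[X ≥ 9] ≤ 1/6 ≈ 0.1667.


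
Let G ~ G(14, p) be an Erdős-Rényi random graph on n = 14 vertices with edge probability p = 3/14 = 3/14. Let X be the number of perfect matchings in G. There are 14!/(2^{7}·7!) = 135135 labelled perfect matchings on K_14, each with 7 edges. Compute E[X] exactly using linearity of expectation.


K_14 has 14!/(2^{7}·7!) = 135135 labelled perfect matchings.
For each such perfect matching H, let X_H = 1 if all 7 edges of H are present in G. Then P[X_H = 1] = p^{7} = (3/14)^{7} = 2187/105413504.
Summing the indicators: E[X] = Σ_H E[X_H] = 135135 · p^{7} = 135135 · 2187/105413504 = 42220035/15059072.
Numerically: E[X] ≈ 2.80363.

E[X] = 135135 · (3/14)^{7} = 42220035/15059072 ≈ 2.80363.


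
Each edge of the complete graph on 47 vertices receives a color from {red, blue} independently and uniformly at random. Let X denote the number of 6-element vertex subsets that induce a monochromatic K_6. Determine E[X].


Let X = Σ_S X_S over the C(47, 6) = 10737573 subsets S of size 6, where X_S = 1 if the K_6 on S is monochromatic.
For a fixed S, the K_6 on S has C(6, 2) = 15 edges. P[all 15 edges red] = (1/2)^15, and likewise for blue, so P[monochromatic] = 2·(1/2)^15 = 2^{1 − 15} = 1/16384.
By linearity of expectation: E[X] = C(47, 6) · 2^{1 − 15} = 10737573 · 1/16384 = 10737573/16384.
Numerically: E[X] ≈ 655.369446.

E[X] = C(47,6)·2^(1−C(6,2)) = 10737573/16384 ≈ 655.369446.


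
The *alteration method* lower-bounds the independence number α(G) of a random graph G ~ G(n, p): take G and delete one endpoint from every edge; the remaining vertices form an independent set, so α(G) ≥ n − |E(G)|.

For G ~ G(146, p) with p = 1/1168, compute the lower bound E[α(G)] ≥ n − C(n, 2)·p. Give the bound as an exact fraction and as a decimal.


E[|E(G)|] = C(146, 2)·p = 10585 · (1/1168) = 145/16.
E[α(G)] ≥ n − E[|E(G)|] = 146 − 145/16 = 2191/16.
Numerically: ≈ 136.938.
(This is only a lower bound; the true E[α(G)] may be larger.)

E[α(G)] ≥ 2191/16 ≈ 136.938.


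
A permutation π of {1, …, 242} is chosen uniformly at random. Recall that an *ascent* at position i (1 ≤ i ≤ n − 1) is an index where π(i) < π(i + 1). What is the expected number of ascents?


Write X = Σ X_I over i = 1, …, 241, with X_I the indicator of one ascent.
There are 241 indicators.
For each fixed i, the pair (π(i), π(i+1)) is a uniformly random ordered pair of distinct values from {1, …, 242}; by symmetry P[π(i) < π(i+1)] = 1/2.
By linearity: E[X] = 241 · (1/2) = (242 − 1) · (1/2) = 241/2 ≈ 120.50000.

E[X] = 241/2 = 120.50000.


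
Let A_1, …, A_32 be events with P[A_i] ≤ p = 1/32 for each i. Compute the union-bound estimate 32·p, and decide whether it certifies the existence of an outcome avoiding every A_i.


Union bound: P[∪_{i=1}^{32} A_i] ≤ Σ_i P[A_i] ≤ 32·p = 32·(1/32) = 1.
Numerically: 1 ≈ 1.00000.
Is 1 < 1? NO.
Since the bound 1 is ≥ 1, the union bound is uninformative here; it does NOT by itself certify existence.

32·p = 1 ≈ 1.00000; existence NOT certified by the union bound.


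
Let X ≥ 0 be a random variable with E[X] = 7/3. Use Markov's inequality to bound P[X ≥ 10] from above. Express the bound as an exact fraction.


μ = E[X] = 7/3, a = 10.
Markov: P[X ≥ 10] ≤ μ/a = (7/3)/10 = 7/30.
Numerically: ≈ 0.23333.
(Since a = 10 > μ = 2.33333, the bound 7/30 is < 1 and informative.)

P[X ≥ 10] ≤ 7/30 ≈ 0.23333.


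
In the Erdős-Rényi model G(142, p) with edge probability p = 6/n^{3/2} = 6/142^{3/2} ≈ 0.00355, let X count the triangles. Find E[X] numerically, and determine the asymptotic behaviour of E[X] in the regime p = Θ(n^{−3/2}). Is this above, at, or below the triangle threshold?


Number of potential triangles: C(142, 3) = 467180.
Each occurs with probability p³ ≈ (0.00355)³ ≈ 4.45817e-08.
By linearity: E[X] = C(142, 3)·p³ ≈ 467180 · 4.45817e-08 ≈ 0.021.
Since α = 3/2 > 1, p = c/n^{3/2} = o(1/n) is below the triangle threshold p ~ 1/n. Asymptotically E[X] ~ (c³/6)·n^{3(1−α)} = (6³/6)·n^{-1.5} → 0, so by Markov's inequality G has no triangles w.h.p.

E[X] ≈ 0.021; in regime p = Θ(1/n^{3/2}) E[X] tends to 0 (below the triangle threshold p ~ 1/n).


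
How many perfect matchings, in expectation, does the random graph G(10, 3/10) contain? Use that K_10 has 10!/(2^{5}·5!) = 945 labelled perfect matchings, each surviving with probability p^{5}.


K_10 has 10!/(2^{5}·5!) = 945 labelled perfect matchings.
For each such perfect matching H, let X_H = 1 if all 5 edges of H are present in G. Then P[X_H = 1] = p^{5} = (3/10)^{5} = 243/100000.
By linearity of expectation: E[X] = Σ_H E[X_H] = 945 · p^{5} = 945 · 243/100000 = 45927/20000.
Numerically: E[X] ≈ 2.2963.

E[X] = 945 · (3/10)^{5} = 45927/20000 ≈ 2.2963.


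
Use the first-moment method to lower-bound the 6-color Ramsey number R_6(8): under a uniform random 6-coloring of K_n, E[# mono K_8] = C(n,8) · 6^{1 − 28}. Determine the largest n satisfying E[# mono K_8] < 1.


We need C(n, 8) · 6^{1 − 28} < 1, i.e. C(n, 8) < 6^{28 − 1} = 1023490369077469249536.
Check values of n near the boundary:
  n = 1590: C(1590, 8) = 995397314198933813310; 995397314198933813310 < 1023490369077469249536? YES
  n = 1591: C(1591, 8) = 1000427749141189953870; 1000427749141189953870 < 1023490369077469249536? YES
  n = 1592: C(1592, 8) = 1005480414540892933435; 1005480414540892933435 < 1023490369077469249536? YES
  n = 1593: C(1593, 8) = 1010555394551193970323; 1010555394551193970323 < 1023490369077469249536? YES
  n = 1594: C(1594, 8) = 1015652773590544255167; 1015652773590544255167 < 1023490369077469249536? YES
  n = 1595: C(1595, 8) = 1020772636343363633895; 1020772636343363633895 < 1023490369077469249536? YES
  n = 1596: C(1596, 8) = 1025915067760710553965; 1025915067760710553965 < 1023490369077469249536? NO
  n = 1597: C(1597, 8) = 1031080153060953275445; 1031080153060953275445 < 1023490369077469249536? NO
The largest n with C(n, 8) < 1023490369077469249536 is n = 1595 (where E[X] = 113419181815929292655/113721152119718805504 ≈ 0.997). Hence R_6(8) > 1595, i.e. R_6(8) ≥ 1596.

Largest n = 1595; hence R_6(8) > 1595.


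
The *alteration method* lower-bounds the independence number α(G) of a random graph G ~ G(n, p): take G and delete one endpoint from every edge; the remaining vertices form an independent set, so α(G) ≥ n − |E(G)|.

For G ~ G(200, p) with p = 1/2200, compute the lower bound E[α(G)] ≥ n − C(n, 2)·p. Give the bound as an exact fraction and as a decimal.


E[|E(G)|] = C(200, 2)·p = 19900 · (1/2200) = 199/22.
E[α(G)] ≥ n − E[|E(G)|] = 200 − 199/22 = 4201/22.
Numerically: ≈ 190.955.
(This is only a lower bound; the true E[α(G)] may be larger.)

E[α(G)] ≥ 4201/22 ≈ 190.955.


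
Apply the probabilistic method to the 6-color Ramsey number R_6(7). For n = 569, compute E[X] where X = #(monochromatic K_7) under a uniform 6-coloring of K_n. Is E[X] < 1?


E[X] = C(569, 7) · 6^{1 − 21} = 3692032389858348 · 6^{−20} = 3692032389858348/3656158440062976.
As a reduced fraction: E[X] = 34185485091281/33853318889472 ≈ 1.009812.
Is E[X] < 1? NO.
Since E[X] ≥ 1, the first-moment bound is inconclusive at n = 569; it does NOT by itself certify R_6(7) > 569.

E[X] = 34185485091281/33853318889472 ≈ 1.009812; E[X] ≥ 1; first-moment method inconclusive here.


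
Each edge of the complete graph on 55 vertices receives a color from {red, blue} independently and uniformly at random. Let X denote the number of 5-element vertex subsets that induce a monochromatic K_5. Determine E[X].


Let X = Σ_S X_S over the C(55, 5) = 3478761 subsets S of size 5, where X_S = 1 if the K_5 on S is monochromatic.
For a fixed S, the K_5 on S has C(5, 2) = 10 edges. P[all 10 edges red] = (1/2)^10, and likewise for blue, so P[monochromatic] = 2·(1/2)^10 = 2^{1 − 10} = 1/512.
By linearity: E[X] = C(55, 5) · 2^{1 − 10} = 3478761 · 1/512 = 3478761/512.
Numerically: E[X] ≈ 6794.455.

E[X] = C(55,5)·2^(1−C(5,2)) = 3478761/512 ≈ 6794.455.


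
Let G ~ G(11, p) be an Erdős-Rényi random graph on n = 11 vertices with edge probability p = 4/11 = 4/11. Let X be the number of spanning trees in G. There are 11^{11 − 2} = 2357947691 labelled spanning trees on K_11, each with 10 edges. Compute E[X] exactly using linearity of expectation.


K_11 has 11^{11 − 2} = 2357947691 labelled spanning trees.
For each such spanning tree H, let X_H = 1 if all 10 edges of H are present in G. Then P[X_H = 1] = p^{10} = (4/11)^{10} = 1048576/25937424601.
Summing the indicators: E[X] = Σ_H E[X_H] = 2357947691 · p^{10} = 2357947691 · 1048576/25937424601 = 1048576/11.
Numerically: E[X] ≈ 95325.1.

E[X] = 2357947691 · (4/11)^{10} = 1048576/11 ≈ 95325.1.


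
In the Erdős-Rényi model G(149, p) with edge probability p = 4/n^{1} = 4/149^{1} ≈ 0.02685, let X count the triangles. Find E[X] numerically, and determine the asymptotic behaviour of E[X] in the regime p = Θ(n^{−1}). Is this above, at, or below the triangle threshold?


Number of potential triangles: C(149, 3) = 540274.
Each occurs with probability p³ ≈ (0.02685)³ ≈ 1.934734e-05.
By linearity: E[X] = C(149, 3)·p³ ≈ 540274 · 1.934734e-05 ≈ 10.4529.
Here α = 1, so p = 4/n is exactly at the triangle threshold p ~ 1/n. Asymptotically E[X] → c³/6 = 4³/6 = 32/3 ≈ 10.6667, a bounded constant. In this regime the triangle count is asymptotically Poisson(c³/6).

E[X] ≈ 10.4529; in regime p = Θ(1/n^{1}) E[X] stays bounded (at the triangle threshold p ~ 1/n).


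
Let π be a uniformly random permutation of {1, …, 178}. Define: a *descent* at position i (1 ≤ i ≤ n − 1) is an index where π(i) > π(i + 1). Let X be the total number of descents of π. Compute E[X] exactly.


Write X = Σ X_I over i = 1, …, 177, with X_I the indicator of one descent.
There are 177 indicators.
For each fixed i, the pair (π(i), π(i+1)) is a uniformly random ordered pair of distinct values from {1, …, 178}; by symmetry P[π(i) > π(i+1)] = 1/2.
By linearity: E[X] = 177 · (1/2) = (178 − 1) · (1/2) = 177/2 ≈ 88.500000.

E[X] = 177/2 = 88.500000.


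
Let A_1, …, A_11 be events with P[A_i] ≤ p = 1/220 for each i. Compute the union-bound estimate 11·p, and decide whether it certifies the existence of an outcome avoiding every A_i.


Union bound: P[∪_{i=1}^{11} A_i] ≤ Σ_i P[A_i] ≤ 11·p = 11·(1/220) = 1/20.
Numerically: 1/20 ≈ 0.050000.
Is 1/20 < 1? YES.
Since P[∪ A_i] ≤ 1/20 < 1, the complement has P[∩ A_i^c] ≥ 1 − 1/20 = 19/20 > 0, so some outcome avoids every A_i.

11·p = 1/20 ≈ 0.050000; existence CERTIFIED by the union bound.


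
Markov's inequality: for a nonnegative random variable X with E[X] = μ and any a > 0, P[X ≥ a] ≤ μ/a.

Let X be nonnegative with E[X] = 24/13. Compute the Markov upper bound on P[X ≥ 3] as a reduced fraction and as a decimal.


μ = E[X] = 24/13, a = 3.
Markov: P[X ≥ 3] ≤ μ/a = (24/13)/3 = 8/13.
Numerically: ≈ 0.615.
(Since a = 3 > μ = 1.846, the bound 8/13 is < 1 and informative.)

P[X ≥ 3] ≤ 8/13 ≈ 0.615.


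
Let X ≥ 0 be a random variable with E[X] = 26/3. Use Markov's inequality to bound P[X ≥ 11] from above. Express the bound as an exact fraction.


μ = E[X] = 26/3, a = 11.
Markov: P[X ≥ 11] ≤ μ/a = (26/3)/11 = 26/33.
Numerically: ≈ 0.78788.
(Since a = 11 > μ = 8.66667, the bound 26/33 is < 1 and informative.)

P[X ≥ 11] ≤ 26/33 ≈ 0.78788.


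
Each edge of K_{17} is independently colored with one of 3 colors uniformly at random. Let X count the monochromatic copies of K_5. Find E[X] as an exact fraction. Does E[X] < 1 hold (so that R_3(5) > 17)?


E[X] = C(17, 5) · 3^{1 − 10} = 6188 · 3^{−9} = 6188/19683.
As a reduced fraction: E[X] = 6188/19683 ≈ 0.314383.
Is E[X] < 1? YES.
Since E[X] < 1, there exists a 3-coloring of K_{17} with no monochromatic K_5; hence R_3(5) > 17.

E[X] = 6188/19683 ≈ 0.314383; E[X] < 1, so R_3(5) > 17.


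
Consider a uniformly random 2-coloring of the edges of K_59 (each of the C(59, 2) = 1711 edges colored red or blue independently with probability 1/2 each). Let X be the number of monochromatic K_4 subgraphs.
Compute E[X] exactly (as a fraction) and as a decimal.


Let X = Σ_S X_S over the C(59, 4) = 455126 subsets S of size 4, where X_S = 1 if the K_4 on S is monochromatic.
For a fixed S, the K_4 on S has C(4, 2) = 6 edges. P[all 6 edges red] = (1/2)^6, and likewise for blue, so P[monochromatic] = 2·(1/2)^6 = 2^{1 − 6} = 1/32.
Summing: E[X] = C(59, 4) · 2^{1 − 6} = 455126 · 1/32 = 227563/16.
Numerically: E[X] ≈ 14222.68750.

E[X] = C(59,4)·2^(1−C(4,2)) = 227563/16 ≈ 14222.68750.


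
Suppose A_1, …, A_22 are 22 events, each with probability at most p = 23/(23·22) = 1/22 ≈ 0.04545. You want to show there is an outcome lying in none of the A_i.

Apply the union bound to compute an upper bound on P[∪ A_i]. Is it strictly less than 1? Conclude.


Union bound: P[∪_{i=1}^{22} A_i] ≤ Σ_i P[A_i] ≤ 22·p = 22·(1/22) = 1.
Numerically: 1 ≈ 1.00000.
Is 1 < 1? NO.
Since the bound 1 is ≥ 1, the union bound is uninformative here; it does NOT by itself certify existence.

22·p = 1 ≈ 1.00000; existence NOT certified by the union bound.


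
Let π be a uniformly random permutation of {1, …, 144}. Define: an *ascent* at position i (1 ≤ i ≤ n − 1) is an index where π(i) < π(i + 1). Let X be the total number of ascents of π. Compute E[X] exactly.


Write X = Σ X_I over i = 1, …, 143, with X_I the indicator of one ascent.
There are 143 indicators.
For each fixed i, the pair (π(i), π(i+1)) is a uniformly random ordered pair of distinct values from {1, …, 144}; by symmetry P[π(i) < π(i+1)] = 1/2.
By linearity: E[X] = 143 · (1/2) = (144 − 1) · (1/2) = 143/2 ≈ 71.5000.

E[X] = 143/2 = 71.5000.


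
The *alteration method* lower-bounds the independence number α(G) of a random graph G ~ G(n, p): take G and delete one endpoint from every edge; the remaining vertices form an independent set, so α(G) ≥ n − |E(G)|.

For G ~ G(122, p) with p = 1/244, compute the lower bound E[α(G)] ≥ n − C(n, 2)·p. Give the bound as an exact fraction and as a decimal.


E[|E(G)|] = C(122, 2)·p = 7381 · (1/244) = 121/4.
E[α(G)] ≥ n − E[|E(G)|] = 122 − 121/4 = 367/4.
Numerically: ≈ 91.75000.
(This is only a lower bound; the true E[α(G)] may be larger.)

E[α(G)] ≥ 367/4 ≈ 91.75000.


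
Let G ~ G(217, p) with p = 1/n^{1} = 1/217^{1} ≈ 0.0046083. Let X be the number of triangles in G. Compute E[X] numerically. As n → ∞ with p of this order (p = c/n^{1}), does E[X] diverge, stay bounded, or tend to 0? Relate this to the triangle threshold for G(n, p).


Number of potential triangles: C(217, 3) = 1679580.
Each occurs with probability p³ ≈ (0.0046083)³ ≈ 9.7863512e-08.
By linearity: E[X] = C(217, 3)·p³ ≈ 1679580 · 9.7863512e-08 ≈ 0.16437.
Here α = 1, so p = 1/n is exactly at the triangle threshold p ~ 1/n. Asymptotically E[X] → c³/6 = 1³/6 = 1/6 ≈ 0.16667, a bounded constant. In this regime the triangle count is asymptotically Poisson(c³/6).

E[X] ≈ 0.16437; in regime p = Θ(1/n^{1}) E[X] stays bounded (at the triangle threshold p ~ 1/n).


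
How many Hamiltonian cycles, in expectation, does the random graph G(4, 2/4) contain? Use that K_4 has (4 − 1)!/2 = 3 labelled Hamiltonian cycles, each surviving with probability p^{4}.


K_4 has (4 − 1)!/2 = 3 labelled Hamiltonian cycles.
For each such Hamiltonian cycle H, let X_H = 1 if all 4 edges of H are present in G. Then P[X_H = 1] = p^{4} = (1/2)^{4} = 1/16.
By linearity: E[X] = Σ_H E[X_H] = 3 · p^{4} = 3 · 1/16 = 3/16.
Numerically: E[X] ≈ 0.1875.

E[X] = 3 · (1/2)^{4} = 3/16 ≈ 0.1875.


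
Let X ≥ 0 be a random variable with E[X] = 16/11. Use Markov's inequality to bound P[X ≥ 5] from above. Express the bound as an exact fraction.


μ = E[X] = 16/11, a = 5.
Markov: P[X ≥ 5] ≤ μ/a = (16/11)/5 = 16/55.
Numerically: ≈ 0.290909.
(Since a = 5 > μ = 1.454545, the bound 16/55 is < 1 and informative.)

P[X ≥ 5] ≤ 16/55 ≈ 0.290909.


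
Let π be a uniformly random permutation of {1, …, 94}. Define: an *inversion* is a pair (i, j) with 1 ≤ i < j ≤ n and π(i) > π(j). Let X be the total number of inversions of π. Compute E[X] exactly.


Write X = Σ X_I over the C(94, 2) = 4371 pairs i < j, with X_I the indicator of one inversion.
There are 4371 indicators.
For each fixed pair i < j, the values π(i) and π(j) are two distinct elements of {1, …, 94} in uniformly random order; by symmetry P[π(i) > π(j)] = 1/2.
By linearity: E[X] = 4371 · (1/2) = C(94, 2) · (1/2) = 4371/2 = 4371/2 ≈ 2185.5000.

E[X] = 4371/2 = 2185.5000.


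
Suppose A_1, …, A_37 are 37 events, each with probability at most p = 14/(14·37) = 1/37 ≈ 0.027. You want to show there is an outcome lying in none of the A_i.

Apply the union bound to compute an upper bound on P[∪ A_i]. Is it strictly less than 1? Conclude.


Union bound: P[∪_{i=1}^{37} A_i] ≤ Σ_i P[A_i] ≤ 37·p = 37·(1/37) = 1.
Numerically: 1 ≈ 1.000.
Is 1 < 1? NO.
Since the bound 1 is ≥ 1, the union bound is uninformative here; it does NOT by itself certify existence.

37·p = 1 ≈ 1.000; existence NOT certified by the union bound.


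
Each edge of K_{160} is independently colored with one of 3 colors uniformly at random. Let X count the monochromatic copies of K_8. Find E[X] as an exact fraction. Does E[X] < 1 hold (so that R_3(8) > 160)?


E[X] = C(160, 8) · 3^{1 − 28} = 8917061687820 · 3^{−27} = 8917061687820/7625597484987.
As a reduced fraction: E[X] = 990784631980/847288609443 ≈ 1.1694.
Is E[X] < 1? NO.
Since E[X] ≥ 1, the first-moment bound is inconclusive at n = 160; it does NOT by itself certify R_3(8) > 160.

E[X] = 990784631980/847288609443 ≈ 1.1694; E[X] ≥ 1; first-moment method inconclusive here.


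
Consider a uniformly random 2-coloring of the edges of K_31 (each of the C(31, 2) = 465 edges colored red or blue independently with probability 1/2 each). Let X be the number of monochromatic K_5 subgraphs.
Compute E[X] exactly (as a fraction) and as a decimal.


Let X = Σ_S X_S over the C(31, 5) = 169911 subsets S of size 5, where X_S = 1 if the K_5 on S is monochromatic.
For a fixed S, the K_5 on S has C(5, 2) = 10 edges. P[all 10 edges red] = (1/2)^10, and likewise for blue, so P[monochromatic] = 2·(1/2)^10 = 2^{1 − 10} = 1/512.
By linearity: E[X] = C(31, 5) · 2^{1 − 10} = 169911 · 1/512 = 169911/512.
Numerically: E[X] ≈ 331.85742.

E[X] = C(31,5)·2^(1−C(5,2)) = 169911/512 ≈ 331.85742.


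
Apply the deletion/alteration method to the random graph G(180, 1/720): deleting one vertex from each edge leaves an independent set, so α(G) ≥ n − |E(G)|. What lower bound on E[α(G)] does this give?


E[|E(G)|] = C(180, 2)·p = 16110 · (1/720) = 179/8.
E[α(G)] ≥ n − E[|E(G)|] = 180 − 179/8 = 1261/8.
Numerically: ≈ 157.6250.
(This is only a lower bound; the true E[α(G)] may be larger.)

E[α(G)] ≥ 1261/8 ≈ 157.6250.


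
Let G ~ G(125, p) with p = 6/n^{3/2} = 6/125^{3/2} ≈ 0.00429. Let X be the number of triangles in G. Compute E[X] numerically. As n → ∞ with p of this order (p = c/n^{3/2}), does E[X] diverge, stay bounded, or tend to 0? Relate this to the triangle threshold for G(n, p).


Number of potential triangles: C(125, 3) = 317750.
Each occurs with probability p³ ≈ (0.00429)³ ≈ 7.91332e-08.
By linearity: E[X] = C(125, 3)·p³ ≈ 317750 · 7.91332e-08 ≈ 0.025.
Since α = 3/2 > 1, p = c/n^{3/2} = o(1/n) is below the triangle threshold p ~ 1/n. Asymptotically E[X] ~ (c³/6)·n^{3(1−α)} = (6³/6)·n^{-1.5} → 0, so by Markov's inequality G has no triangles w.h.p.

E[X] ≈ 0.025; in regime p = Θ(1/n^{3/2}) E[X] tends to 0 (below the triangle threshold p ~ 1/n).


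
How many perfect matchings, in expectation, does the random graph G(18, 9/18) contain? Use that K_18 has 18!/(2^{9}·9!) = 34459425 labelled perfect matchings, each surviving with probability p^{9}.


K_18 has 18!/(2^{9}·9!) = 34459425 labelled perfect matchings.
For each such perfect matching H, let X_H = 1 if all 9 edges of H are present in G. Then P[X_H = 1] = p^{9} = (1/2)^{9} = 1/512.
Summing the indicators: E[X] = Σ_H E[X_H] = 34459425 · p^{9} = 34459425 · 1/512 = 34459425/512.
Numerically: E[X] ≈ 6.73e+04.

E[X] = 34459425 · (1/2)^{9} = 34459425/512 ≈ 6.73e+04.


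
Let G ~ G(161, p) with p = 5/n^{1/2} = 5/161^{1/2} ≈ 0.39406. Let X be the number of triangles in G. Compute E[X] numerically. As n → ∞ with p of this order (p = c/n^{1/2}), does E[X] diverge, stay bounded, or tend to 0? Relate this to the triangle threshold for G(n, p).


Number of potential triangles: C(161, 3) = 682640.
Each occurs with probability p³ ≈ (0.39406)³ ≈ 6.1188696e-02.
By linearity: E[X] = C(161, 3)·p³ ≈ 682640 · 6.1188696e-02 ≈ 41769.85153.
Since α = 1/2 < 1, p = c/n^{1/2} ≫ 1/n is above the triangle threshold p ~ 1/n. Asymptotically E[X] ~ (c³/6)·n^{3(1−α)} = (5³/6)·n^{1.5} → ∞; triangles are abundant w.h.p.

E[X] ≈ 41769.85153; in regime p = Θ(1/n^{1/2}) E[X] diverges (above the triangle threshold p ~ 1/n).


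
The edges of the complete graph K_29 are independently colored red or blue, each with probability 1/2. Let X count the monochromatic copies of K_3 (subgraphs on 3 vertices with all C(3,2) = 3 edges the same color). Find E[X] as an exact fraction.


Let X = Σ_S X_S over the C(29, 3) = 3654 subsets S of size 3, where X_S = 1 if the K_3 on S is monochromatic.
For a fixed S, the K_3 on S has C(3, 2) = 3 edges. P[all 3 edges red] = (1/2)^3, and likewise for blue, so P[monochromatic] = 2·(1/2)^3 = 2^{1 − 3} = 1/4.
By linearity of expectation: E[X] = C(29, 3) · 2^{1 − 3} = 3654 · 1/4 = 1827/2.
Numerically: E[X] ≈ 913.500.

E[X] = C(29,3)·2^(1−C(3,2)) = 1827/2 ≈ 913.500.


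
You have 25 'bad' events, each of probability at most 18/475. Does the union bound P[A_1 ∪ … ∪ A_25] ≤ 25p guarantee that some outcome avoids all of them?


Union bound: P[∪_{i=1}^{25} A_i] ≤ Σ_i P[A_i] ≤ 25·p = 25·(18/475) = 18/19.
Numerically: 18/19 ≈ 0.947.
Is 18/19 < 1? YES.
Since P[∪ A_i] ≤ 18/19 < 1, the complement has P[∩ A_i^c] ≥ 1 − 18/19 = 1/19 > 0, so some outcome avoids every A_i.

25·p = 18/19 ≈ 0.947; existence CERTIFIED by the union bound.


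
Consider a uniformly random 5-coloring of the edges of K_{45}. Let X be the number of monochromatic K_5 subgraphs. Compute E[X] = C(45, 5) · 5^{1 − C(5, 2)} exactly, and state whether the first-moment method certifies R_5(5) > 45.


E[X] = C(45, 5) · 5^{1 − 10} = 1221759 · 5^{−9} = 1221759/1953125.
As a reduced fraction: E[X] = 1221759/1953125 ≈ 0.6255406.
Is E[X] < 1? YES.
Since E[X] < 1, there exists a 5-coloring of K_{45} with no monochromatic K_5; hence R_5(5) > 45.

E[X] = 1221759/1953125 ≈ 0.6255406; E[X] < 1, so R_5(5) > 45.


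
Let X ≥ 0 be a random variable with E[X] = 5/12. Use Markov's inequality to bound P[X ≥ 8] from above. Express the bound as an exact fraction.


μ = E[X] = 5/12, a = 8.
Markov: P[X ≥ 8] ≤ μ/a = (5/12)/8 = 5/96.
Numerically: ≈ 0.052083.
(Since a = 8 > μ = 0.416667, the bound 5/96 is < 1 and informative.)

P[X ≥ 8] ≤ 5/96 ≈ 0.052083.


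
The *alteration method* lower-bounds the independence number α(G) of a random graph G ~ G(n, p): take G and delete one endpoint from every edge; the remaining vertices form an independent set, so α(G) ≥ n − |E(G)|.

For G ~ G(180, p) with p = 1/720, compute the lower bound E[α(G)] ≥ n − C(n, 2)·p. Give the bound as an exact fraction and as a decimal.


E[|E(G)|] = C(180, 2)·p = 16110 · (1/720) = 179/8.
E[α(G)] ≥ n − E[|E(G)|] = 180 − 179/8 = 1261/8.
Numerically: ≈ 157.625000.
(This is only a lower bound; the true E[α(G)] may be larger.)

E[α(G)] ≥ 1261/8 ≈ 157.625000.


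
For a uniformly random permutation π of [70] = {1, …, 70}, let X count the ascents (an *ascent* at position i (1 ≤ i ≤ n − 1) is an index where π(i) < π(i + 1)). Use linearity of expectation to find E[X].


Write X = Σ X_I over i = 1, …, 69, with X_I the indicator of one ascent.
There are 69 indicators.
For each fixed i, the pair (π(i), π(i+1)) is a uniformly random ordered pair of distinct values from {1, …, 70}; by symmetry P[π(i) < π(i+1)] = 1/2.
By linearity: E[X] = 69 · (1/2) = (70 − 1) · (1/2) = 69/2 ≈ 34.50000.

E[X] = 69/2 = 34.50000.


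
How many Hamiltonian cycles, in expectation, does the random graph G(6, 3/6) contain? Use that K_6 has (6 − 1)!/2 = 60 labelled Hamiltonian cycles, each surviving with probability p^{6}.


K_6 has (6 − 1)!/2 = 60 labelled Hamiltonian cycles.
For each such Hamiltonian cycle H, let X_H = 1 if all 6 edges of H are present in G. Then P[X_H = 1] = p^{6} = (1/2)^{6} = 1/64.
By linearity: E[X] = Σ_H E[X_H] = 60 · p^{6} = 60 · 1/64 = 15/16.
Numerically: E[X] ≈ 0.9375.

E[X] = 60 · (1/2)^{6} = 15/16 ≈ 0.9375.


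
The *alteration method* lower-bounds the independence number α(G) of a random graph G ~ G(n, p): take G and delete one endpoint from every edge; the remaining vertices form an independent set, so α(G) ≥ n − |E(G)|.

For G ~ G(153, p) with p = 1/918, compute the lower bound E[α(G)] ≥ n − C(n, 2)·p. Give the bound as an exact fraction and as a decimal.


E[|E(G)|] = C(153, 2)·p = 11628 · (1/918) = 38/3.
E[α(G)] ≥ n − E[|E(G)|] = 153 − 38/3 = 421/3.
Numerically: ≈ 140.333333.
(This is only a lower bound; the true E[α(G)] may be larger.)

E[α(G)] ≥ 421/3 ≈ 140.333333.


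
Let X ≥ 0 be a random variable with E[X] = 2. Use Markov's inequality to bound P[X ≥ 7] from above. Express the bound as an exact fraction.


μ = E[X] = 2, a = 7.
Markov: P[X ≥ 7] ≤ μ/a = (2)/7 = 2/7.
Numerically: ≈ 0.2857.
(Since a = 7 > μ = 2.0000, the bound 2/7 is < 1 and informative.)

P[X ≥ 7] ≤ 2/7 ≈ 0.2857.


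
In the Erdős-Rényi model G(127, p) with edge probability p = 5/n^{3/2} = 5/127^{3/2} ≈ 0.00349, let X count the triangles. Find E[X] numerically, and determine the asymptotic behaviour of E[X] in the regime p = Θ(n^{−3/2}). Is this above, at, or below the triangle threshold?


Number of potential triangles: C(127, 3) = 333375.
Each occurs with probability p³ ≈ (0.00349)³ ≈ 4.26377e-08.
By linearity: E[X] = C(127, 3)·p³ ≈ 333375 · 4.26377e-08 ≈ 0.014.
Since α = 3/2 > 1, p = c/n^{3/2} = o(1/n) is below the triangle threshold p ~ 1/n. Asymptotically E[X] ~ (c³/6)·n^{3(1−α)} = (5³/6)·n^{-1.5} → 0, so by Markov's inequality G has no triangles w.h.p.

E[X] ≈ 0.014; in regime p = Θ(1/n^{3/2}) E[X] tends to 0 (below the triangle threshold p ~ 1/n).


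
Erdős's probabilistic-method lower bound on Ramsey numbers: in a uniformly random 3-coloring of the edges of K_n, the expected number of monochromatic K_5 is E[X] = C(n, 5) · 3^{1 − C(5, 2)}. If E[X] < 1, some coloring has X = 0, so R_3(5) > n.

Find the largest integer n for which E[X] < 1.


We need C(n, 5) · 3^{1 − 10} < 1, i.e. C(n, 5) < 3^{10 − 1} = 19683.
Check values of n near the boundary:
  n = 16: C(16, 5) = 4368; 4368 < 19683? YES
  n = 17: C(17, 5) = 6188; 6188 < 19683? YES
  n = 18: C(18, 5) = 8568; 8568 < 19683? YES
  n = 19: C(19, 5) = 11628; 11628 < 19683? YES
  n = 20: C(20, 5) = 15504; 15504 < 19683? YES
  n = 21: C(21, 5) = 20349; 20349 < 19683? NO
  n = 22: C(22, 5) = 26334; 26334 < 19683? NO
The largest n with C(n, 5) < 19683 is n = 20 (where E[X] = 5168/6561 ≈ 0.78768). Hence R_3(5) > 20, i.e. R_3(5) ≥ 21.

Largest n = 20; hence R_3(5) > 20.


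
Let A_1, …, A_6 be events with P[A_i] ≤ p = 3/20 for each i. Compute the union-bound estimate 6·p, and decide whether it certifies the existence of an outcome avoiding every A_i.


Union bound: P[∪_{i=1}^{6} A_i] ≤ Σ_i P[A_i] ≤ 6·p = 6·(3/20) = 9/10.
Numerically: 9/10 ≈ 0.9000.
Is 9/10 < 1? YES.
Since P[∪ A_i] ≤ 9/10 < 1, the complement has P[∩ A_i^c] ≥ 1 − 9/10 = 1/10 > 0, so some outcome avoids every A_i.

6·p = 9/10 ≈ 0.9000; existence CERTIFIED by the union bound.


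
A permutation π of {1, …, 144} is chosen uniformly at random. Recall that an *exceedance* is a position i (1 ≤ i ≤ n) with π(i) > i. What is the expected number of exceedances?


Write X = Σ_{i=1}^{144} X_i, where X_i = 1_{π(i) > i}.
For each fixed i, π(i) is uniform over {1, …, 144} (marginal of a uniform permutation), so P[π(i) > i] = (n − i)/n. Summing: Σ_{i=1}^{144} (n − i)/n = (0 + 1 + … + 143)/144 = 144(144 − 1)/(2·144) = (144 − 1)/2.
Hence E[X] = Σ_{i=1}^{144} (144 − i)/144 = 143/2 ≈ 71.500000.

E[X] = 143/2 = 71.500000.


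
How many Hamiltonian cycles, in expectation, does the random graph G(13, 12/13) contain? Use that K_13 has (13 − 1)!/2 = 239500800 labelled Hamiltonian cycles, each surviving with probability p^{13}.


K_13 has (13 − 1)!/2 = 239500800 labelled Hamiltonian cycles.
For each such Hamiltonian cycle H, let X_H = 1 if all 13 edges of H are present in G. Then P[X_H = 1] = p^{13} = (12/13)^{13} = 106993205379072/302875106592253.
Summing the indicators: E[X] = Σ_H E[X_H] = 239500800 · p^{13} = 239500800 · 106993205379072/302875106592253 = 25624958282852047257600/302875106592253.
Numerically: E[X] ≈ 8.461e+07.

E[X] = 239500800 · (12/13)^{13} = 25624958282852047257600/302875106592253 ≈ 8.461e+07.


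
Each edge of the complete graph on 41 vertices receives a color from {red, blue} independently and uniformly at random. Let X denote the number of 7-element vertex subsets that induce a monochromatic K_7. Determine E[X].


Let X = Σ_S X_S over the C(41, 7) = 22481940 subsets S of size 7, where X_S = 1 if the K_7 on S is monochromatic.
For a fixed S, the K_7 on S has C(7, 2) = 21 edges. P[all 21 edges red] = (1/2)^21, and likewise for blue, so P[monochromatic] = 2·(1/2)^21 = 2^{1 − 21} = 1/1048576.
By linearity of expectation: E[X] = C(41, 7) · 2^{1 − 21} = 22481940 · 1/1048576 = 5620485/262144.
Numerically: E[X] ≈ 21.4404.

E[X] = C(41,7)·2^(1−C(7,2)) = 5620485/262144 ≈ 21.4404.


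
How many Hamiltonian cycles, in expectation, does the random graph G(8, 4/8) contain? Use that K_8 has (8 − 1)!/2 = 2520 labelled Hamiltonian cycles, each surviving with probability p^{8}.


K_8 has (8 − 1)!/2 = 2520 labelled Hamiltonian cycles.
For each such Hamiltonian cycle H, let X_H = 1 if all 8 edges of H are present in G. Then P[X_H = 1] = p^{8} = (1/2)^{8} = 1/256.
By linearity: E[X] = Σ_H E[X_H] = 2520 · p^{8} = 2520 · 1/256 = 315/32.
Numerically: E[X] ≈ 9.8438.

E[X] = 2520 · (1/2)^{8} = 315/32 ≈ 9.8438.


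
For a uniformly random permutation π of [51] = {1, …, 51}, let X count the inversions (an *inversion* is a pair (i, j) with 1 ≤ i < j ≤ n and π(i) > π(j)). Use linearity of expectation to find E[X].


Write X = Σ X_I over the C(51, 2) = 1275 pairs i < j, with X_I the indicator of one inversion.
There are 1275 indicators.
For each fixed pair i < j, the values π(i) and π(j) are two distinct elements of {1, …, 51} in uniformly random order; by symmetry P[π(i) > π(j)] = 1/2.
By linearity: E[X] = 1275 · (1/2) = C(51, 2) · (1/2) = 1275/2 = 1275/2 ≈ 637.50000.

E[X] = 1275/2 = 637.50000.
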